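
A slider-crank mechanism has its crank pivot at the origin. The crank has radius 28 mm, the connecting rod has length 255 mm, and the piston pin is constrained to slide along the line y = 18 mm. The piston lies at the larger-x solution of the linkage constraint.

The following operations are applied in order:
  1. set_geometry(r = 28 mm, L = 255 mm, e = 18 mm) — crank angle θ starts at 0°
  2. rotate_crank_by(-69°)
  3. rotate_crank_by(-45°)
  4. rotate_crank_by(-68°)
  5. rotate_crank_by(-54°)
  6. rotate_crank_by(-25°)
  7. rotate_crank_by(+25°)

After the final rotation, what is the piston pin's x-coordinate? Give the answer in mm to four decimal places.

239.2893

set_geometry: r = 28 mm, L = 255 mm, e = 18 mm; θ ← 0°
rotate_crank_by(-69°): θ ← 0° -69° = -69°
rotate_crank_by(-45°): θ ← -69° -45° = -114°
rotate_crank_by(-68°): θ ← -114° -68° = -182°
rotate_crank_by(-54°): θ ← -182° -54° = -236°
rotate_crank_by(-25°): θ ← -236° -25° = -261°
rotate_crank_by(+25°): θ ← -261° +25° = -236°
crank pin P = (r cos θ, r sin θ) = (-15.657401, 23.213052)
h = r sin θ − e = 23.213052 − 18 = 5.213052
x = r cos θ + √(L² − h²) = -15.657401 + √(65025.0 − 27.1759) = -15.657401 + 254.946708 = 239.289307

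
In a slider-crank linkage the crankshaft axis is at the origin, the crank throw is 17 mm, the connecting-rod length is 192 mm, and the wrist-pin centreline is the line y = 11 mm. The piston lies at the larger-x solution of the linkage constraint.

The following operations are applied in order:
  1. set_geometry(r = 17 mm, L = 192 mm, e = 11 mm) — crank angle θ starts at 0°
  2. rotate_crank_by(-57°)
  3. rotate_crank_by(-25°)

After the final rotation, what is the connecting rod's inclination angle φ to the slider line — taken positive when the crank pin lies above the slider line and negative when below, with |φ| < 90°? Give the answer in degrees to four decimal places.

set_geometry: r = 17 mm, L = 192 mm, e = 11 mm; θ ← 0°
rotate_crank_by(-57°): θ ← 0° -57° = -57°
rotate_crank_by(-25°): θ ← -57° -25° = -82°
crank pin P = (r cos θ, r sin θ) = (2.365943, -16.834557)
h = r sin θ − e = -16.834557 − 11 = -27.834557
sin φ = h / L = -27.834557 / 192 = -0.14497165
φ = arcsin(-0.14497165) = -8.335638°

-8.3356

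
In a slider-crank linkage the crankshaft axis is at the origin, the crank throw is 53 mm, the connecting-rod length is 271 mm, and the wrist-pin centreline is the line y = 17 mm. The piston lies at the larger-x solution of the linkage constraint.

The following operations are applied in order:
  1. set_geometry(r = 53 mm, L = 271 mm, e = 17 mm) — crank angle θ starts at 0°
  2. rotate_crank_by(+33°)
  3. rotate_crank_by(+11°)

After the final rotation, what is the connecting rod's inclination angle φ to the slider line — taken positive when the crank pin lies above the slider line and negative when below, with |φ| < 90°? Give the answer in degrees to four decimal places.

set_geometry: r = 53 mm, L = 271 mm, e = 17 mm; θ ← 0°
rotate_crank_by(+33°): θ ← 0° +33° = 33°
rotate_crank_by(+11°): θ ← 33° +11° = 44°
crank pin P = (r cos θ, r sin θ) = (38.125009, 36.816894)
h = r sin θ − e = 36.816894 − 17 = 19.816894
sin φ = h / L = 19.816894 / 271 = 0.07312507
φ = arcsin(0.07312507) = 4.193501°

4.1935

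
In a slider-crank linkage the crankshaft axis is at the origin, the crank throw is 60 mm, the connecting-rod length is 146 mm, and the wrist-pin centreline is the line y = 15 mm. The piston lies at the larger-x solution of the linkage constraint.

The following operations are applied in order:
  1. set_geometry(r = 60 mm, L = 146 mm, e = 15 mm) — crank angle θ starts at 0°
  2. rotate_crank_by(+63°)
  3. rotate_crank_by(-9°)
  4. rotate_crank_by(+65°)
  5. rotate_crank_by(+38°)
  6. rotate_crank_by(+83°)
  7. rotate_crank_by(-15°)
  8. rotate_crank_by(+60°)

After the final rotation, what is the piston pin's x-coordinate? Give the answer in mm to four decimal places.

141.9945

set_geometry: r = 60 mm, L = 146 mm, e = 15 mm; θ ← 0°
rotate_crank_by(+63°): θ ← 0° +63° = 63°
rotate_crank_by(-9°): θ ← 63° -9° = 54°
rotate_crank_by(+65°): θ ← 54° +65° = 119°
rotate_crank_by(+38°): θ ← 119° +38° = 157°
rotate_crank_by(+83°): θ ← 157° +83° = 240°
rotate_crank_by(-15°): θ ← 240° -15° = 225°
rotate_crank_by(+60°): θ ← 225° +60° = 285°
crank pin P = (r cos θ, r sin θ) = (15.529143, -57.955550)
h = r sin θ − e = -57.955550 − 15 = -72.955550
x = r cos θ + √(L² − h²) = 15.529143 + √(21316.0 − 5322.5122) = 15.529143 + 126.465362 = 141.994505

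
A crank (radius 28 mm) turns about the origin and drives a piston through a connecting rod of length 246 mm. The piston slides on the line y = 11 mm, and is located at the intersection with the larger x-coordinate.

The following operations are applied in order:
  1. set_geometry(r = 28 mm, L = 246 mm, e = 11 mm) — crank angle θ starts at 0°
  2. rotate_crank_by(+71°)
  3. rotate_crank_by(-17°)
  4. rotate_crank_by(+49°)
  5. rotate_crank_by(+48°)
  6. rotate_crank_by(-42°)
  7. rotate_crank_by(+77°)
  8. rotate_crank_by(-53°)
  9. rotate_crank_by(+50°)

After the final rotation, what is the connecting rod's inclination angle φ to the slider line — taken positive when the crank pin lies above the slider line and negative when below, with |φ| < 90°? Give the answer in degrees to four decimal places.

-2.9046

set_geometry: r = 28 mm, L = 246 mm, e = 11 mm; θ ← 0°
rotate_crank_by(+71°): θ ← 0° +71° = 71°
rotate_crank_by(-17°): θ ← 71° -17° = 54°
rotate_crank_by(+49°): θ ← 54° +49° = 103°
rotate_crank_by(+48°): θ ← 103° +48° = 151°
rotate_crank_by(-42°): θ ← 151° -42° = 109°
rotate_crank_by(+77°): θ ← 109° +77° = 186°
rotate_crank_by(-53°): θ ← 186° -53° = 133°
rotate_crank_by(+50°): θ ← 133° +50° = 183°
crank pin P = (r cos θ, r sin θ) = (-27.961627, -1.465407)
h = r sin θ − e = -1.465407 − 11 = -12.465407
sin φ = h / L = -12.465407 / 246 = -0.05067239
φ = arcsin(-0.05067239) = -2.904558°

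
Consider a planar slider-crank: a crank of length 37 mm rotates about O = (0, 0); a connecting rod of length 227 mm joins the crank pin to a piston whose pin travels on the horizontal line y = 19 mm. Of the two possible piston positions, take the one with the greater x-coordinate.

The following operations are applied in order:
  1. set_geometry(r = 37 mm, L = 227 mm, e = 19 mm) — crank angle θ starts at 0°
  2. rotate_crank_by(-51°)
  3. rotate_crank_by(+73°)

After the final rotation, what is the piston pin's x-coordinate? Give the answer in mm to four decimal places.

set_geometry: r = 37 mm, L = 227 mm, e = 19 mm; θ ← 0°
rotate_crank_by(-51°): θ ← 0° -51° = -51°
rotate_crank_by(+73°): θ ← -51° +73° = 22°
crank pin P = (r cos θ, r sin θ) = (34.305803, 13.860444)
h = r sin θ − e = 13.860444 − 19 = -5.139556
x = r cos θ + √(L² − h²) = 34.305803 + √(51529.0 − 26.4150) = 34.305803 + 226.941810 = 261.247612

261.2476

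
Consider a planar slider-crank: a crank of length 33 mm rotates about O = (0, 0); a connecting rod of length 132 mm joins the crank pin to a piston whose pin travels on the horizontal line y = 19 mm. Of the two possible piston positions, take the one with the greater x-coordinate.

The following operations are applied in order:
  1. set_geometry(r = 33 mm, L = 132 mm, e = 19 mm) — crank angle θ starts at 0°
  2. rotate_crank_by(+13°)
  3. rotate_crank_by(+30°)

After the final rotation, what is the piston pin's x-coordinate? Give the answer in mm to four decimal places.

156.0881

set_geometry: r = 33 mm, L = 132 mm, e = 19 mm; θ ← 0°
rotate_crank_by(+13°): θ ← 0° +13° = 13°
rotate_crank_by(+30°): θ ← 13° +30° = 43°
crank pin P = (r cos θ, r sin θ) = (24.134672, 22.505946)
h = r sin θ − e = 22.505946 − 19 = 3.505946
x = r cos θ + √(L² − h²) = 24.134672 + √(17424.0 − 12.2917) = 24.134672 + 131.953432 = 156.088105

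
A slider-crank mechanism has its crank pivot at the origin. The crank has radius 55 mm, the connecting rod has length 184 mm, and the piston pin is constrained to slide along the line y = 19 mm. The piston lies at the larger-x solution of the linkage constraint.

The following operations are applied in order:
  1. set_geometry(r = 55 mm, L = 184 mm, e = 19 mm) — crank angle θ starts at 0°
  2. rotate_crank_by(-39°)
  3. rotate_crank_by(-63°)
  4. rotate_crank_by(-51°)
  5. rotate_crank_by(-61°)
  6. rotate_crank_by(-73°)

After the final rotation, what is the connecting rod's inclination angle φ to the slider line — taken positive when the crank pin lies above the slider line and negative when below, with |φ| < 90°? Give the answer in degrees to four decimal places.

set_geometry: r = 55 mm, L = 184 mm, e = 19 mm; θ ← 0°
rotate_crank_by(-39°): θ ← 0° -39° = -39°
rotate_crank_by(-63°): θ ← -39° -63° = -102°
rotate_crank_by(-51°): θ ← -102° -51° = -153°
rotate_crank_by(-61°): θ ← -153° -61° = -214°
rotate_crank_by(-73°): θ ← -214° -73° = -287°
crank pin P = (r cos θ, r sin θ) = (16.080444, 52.596762)
h = r sin θ − e = 52.596762 − 19 = 33.596762
sin φ = h / L = 33.596762 / 184 = 0.18259110
φ = arcsin(0.18259110) = 10.520720°

10.5207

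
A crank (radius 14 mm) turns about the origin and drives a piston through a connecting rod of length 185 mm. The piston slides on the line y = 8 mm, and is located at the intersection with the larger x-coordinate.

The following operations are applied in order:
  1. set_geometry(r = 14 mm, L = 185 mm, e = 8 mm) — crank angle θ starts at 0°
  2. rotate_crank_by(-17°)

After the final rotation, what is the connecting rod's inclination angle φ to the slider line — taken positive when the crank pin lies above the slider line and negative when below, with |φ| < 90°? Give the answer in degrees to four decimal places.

set_geometry: r = 14 mm, L = 185 mm, e = 8 mm; θ ← 0°
rotate_crank_by(-17°): θ ← 0° -17° = -17°
crank pin P = (r cos θ, r sin θ) = (13.388267, -4.093204)
h = r sin θ − e = -4.093204 − 8 = -12.093204
sin φ = h / L = -12.093204 / 185 = -0.06536867
φ = arcsin(-0.06536867) = -3.748021°

-3.7480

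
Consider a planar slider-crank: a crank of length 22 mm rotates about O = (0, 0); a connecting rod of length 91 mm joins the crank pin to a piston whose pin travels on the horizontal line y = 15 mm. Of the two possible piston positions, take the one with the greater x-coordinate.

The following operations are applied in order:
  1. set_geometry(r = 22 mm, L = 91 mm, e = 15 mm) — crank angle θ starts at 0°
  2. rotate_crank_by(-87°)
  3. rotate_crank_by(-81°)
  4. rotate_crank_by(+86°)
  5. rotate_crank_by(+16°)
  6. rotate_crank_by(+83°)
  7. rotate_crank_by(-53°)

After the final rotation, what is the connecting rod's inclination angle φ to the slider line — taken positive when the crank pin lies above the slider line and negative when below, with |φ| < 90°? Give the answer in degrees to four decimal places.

set_geometry: r = 22 mm, L = 91 mm, e = 15 mm; θ ← 0°
rotate_crank_by(-87°): θ ← 0° -87° = -87°
rotate_crank_by(-81°): θ ← -87° -81° = -168°
rotate_crank_by(+86°): θ ← -168° +86° = -82°
rotate_crank_by(+16°): θ ← -82° +16° = -66°
rotate_crank_by(+83°): θ ← -66° +83° = 17°
rotate_crank_by(-53°): θ ← 17° -53° = -36°
crank pin P = (r cos θ, r sin θ) = (17.798374, -12.931276)
h = r sin θ − e = -12.931276 − 15 = -27.931276
sin φ = h / L = -27.931276 / 91 = -0.30693709
φ = arcsin(-0.30693709) = -17.874742°

-17.8747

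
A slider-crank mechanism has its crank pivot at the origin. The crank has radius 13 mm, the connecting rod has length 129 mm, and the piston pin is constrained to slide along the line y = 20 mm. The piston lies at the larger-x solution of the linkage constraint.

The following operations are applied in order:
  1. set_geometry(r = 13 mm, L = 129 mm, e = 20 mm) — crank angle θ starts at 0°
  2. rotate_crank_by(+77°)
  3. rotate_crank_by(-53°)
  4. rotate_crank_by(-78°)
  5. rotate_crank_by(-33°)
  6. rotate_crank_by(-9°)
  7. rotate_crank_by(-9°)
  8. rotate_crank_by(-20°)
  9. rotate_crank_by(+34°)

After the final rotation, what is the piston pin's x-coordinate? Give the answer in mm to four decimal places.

set_geometry: r = 13 mm, L = 129 mm, e = 20 mm; θ ← 0°
rotate_crank_by(+77°): θ ← 0° +77° = 77°
rotate_crank_by(-53°): θ ← 77° -53° = 24°
rotate_crank_by(-78°): θ ← 24° -78° = -54°
rotate_crank_by(-33°): θ ← -54° -33° = -87°
rotate_crank_by(-9°): θ ← -87° -9° = -96°
rotate_crank_by(-9°): θ ← -96° -9° = -105°
rotate_crank_by(-20°): θ ← -105° -20° = -125°
rotate_crank_by(+34°): θ ← -125° +34° = -91°
crank pin P = (r cos θ, r sin θ) = (-0.226881, -12.998020)
h = r sin θ − e = -12.998020 − 20 = -32.998020
x = r cos θ + √(L² − h²) = -0.226881 + √(16641.0 − 1088.8693) = -0.226881 + 124.708182 = 124.481301

124.4813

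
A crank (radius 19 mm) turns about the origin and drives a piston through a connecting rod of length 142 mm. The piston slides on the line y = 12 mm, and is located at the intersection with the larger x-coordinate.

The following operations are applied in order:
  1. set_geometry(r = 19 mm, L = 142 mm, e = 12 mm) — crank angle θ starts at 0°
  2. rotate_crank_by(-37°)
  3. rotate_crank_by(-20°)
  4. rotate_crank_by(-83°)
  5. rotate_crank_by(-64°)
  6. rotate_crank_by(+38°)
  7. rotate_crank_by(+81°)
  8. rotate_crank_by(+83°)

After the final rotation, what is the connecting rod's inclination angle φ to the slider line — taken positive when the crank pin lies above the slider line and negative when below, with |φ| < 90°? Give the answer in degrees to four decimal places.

-5.1162

set_geometry: r = 19 mm, L = 142 mm, e = 12 mm; θ ← 0°
rotate_crank_by(-37°): θ ← 0° -37° = -37°
rotate_crank_by(-20°): θ ← -37° -20° = -57°
rotate_crank_by(-83°): θ ← -57° -83° = -140°
rotate_crank_by(-64°): θ ← -140° -64° = -204°
rotate_crank_by(+38°): θ ← -204° +38° = -166°
rotate_crank_by(+81°): θ ← -166° +81° = -85°
rotate_crank_by(+83°): θ ← -85° +83° = -2°
crank pin P = (r cos θ, r sin θ) = (18.988426, -0.663090)
h = r sin θ − e = -0.663090 − 12 = -12.663090
sin φ = h / L = -12.663090 / 142 = -0.08917669
φ = arcsin(-0.08917669) = -5.116245°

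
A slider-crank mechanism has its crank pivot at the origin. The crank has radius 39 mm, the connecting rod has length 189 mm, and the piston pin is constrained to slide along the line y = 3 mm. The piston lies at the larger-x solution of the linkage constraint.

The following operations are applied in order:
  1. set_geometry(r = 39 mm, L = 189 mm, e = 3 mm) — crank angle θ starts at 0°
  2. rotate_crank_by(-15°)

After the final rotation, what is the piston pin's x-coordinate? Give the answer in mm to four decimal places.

set_geometry: r = 39 mm, L = 189 mm, e = 3 mm; θ ← 0°
rotate_crank_by(-15°): θ ← 0° -15° = -15°
crank pin P = (r cos θ, r sin θ) = (37.671107, -10.093943)
h = r sin θ − e = -10.093943 − 3 = -13.093943
x = r cos θ + √(L² − h²) = 37.671107 + √(35721.0 − 171.4513) = 37.671107 + 188.545879 = 226.216987

226.2170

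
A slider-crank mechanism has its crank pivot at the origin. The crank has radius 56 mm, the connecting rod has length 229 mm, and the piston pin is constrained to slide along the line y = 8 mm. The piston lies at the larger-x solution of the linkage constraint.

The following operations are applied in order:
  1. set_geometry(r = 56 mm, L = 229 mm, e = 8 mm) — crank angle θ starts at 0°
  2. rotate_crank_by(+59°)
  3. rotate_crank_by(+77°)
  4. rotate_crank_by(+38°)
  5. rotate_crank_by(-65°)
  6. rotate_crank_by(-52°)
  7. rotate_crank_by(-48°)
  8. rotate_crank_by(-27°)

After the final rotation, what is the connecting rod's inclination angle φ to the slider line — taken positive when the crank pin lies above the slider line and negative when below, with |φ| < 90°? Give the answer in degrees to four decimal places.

-6.3443

set_geometry: r = 56 mm, L = 229 mm, e = 8 mm; θ ← 0°
rotate_crank_by(+59°): θ ← 0° +59° = 59°
rotate_crank_by(+77°): θ ← 59° +77° = 136°
rotate_crank_by(+38°): θ ← 136° +38° = 174°
rotate_crank_by(-65°): θ ← 174° -65° = 109°
rotate_crank_by(-52°): θ ← 109° -52° = 57°
rotate_crank_by(-48°): θ ← 57° -48° = 9°
rotate_crank_by(-27°): θ ← 9° -27° = -18°
crank pin P = (r cos θ, r sin θ) = (53.259165, -17.304952)
h = r sin θ − e = -17.304952 − 8 = -25.304952
sin φ = h / L = -25.304952 / 229 = -0.11050197
φ = arcsin(-0.11050197) = -6.344253°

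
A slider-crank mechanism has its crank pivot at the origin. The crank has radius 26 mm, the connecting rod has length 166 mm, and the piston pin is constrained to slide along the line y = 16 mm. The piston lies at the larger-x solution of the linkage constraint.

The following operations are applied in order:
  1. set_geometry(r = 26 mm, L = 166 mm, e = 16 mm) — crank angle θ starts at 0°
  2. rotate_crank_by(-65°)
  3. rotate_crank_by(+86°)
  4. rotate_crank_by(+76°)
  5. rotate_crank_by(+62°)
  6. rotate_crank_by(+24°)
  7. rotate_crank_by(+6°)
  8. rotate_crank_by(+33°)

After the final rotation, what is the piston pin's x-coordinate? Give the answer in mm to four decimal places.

set_geometry: r = 26 mm, L = 166 mm, e = 16 mm; θ ← 0°
rotate_crank_by(-65°): θ ← 0° -65° = -65°
rotate_crank_by(+86°): θ ← -65° +86° = 21°
rotate_crank_by(+76°): θ ← 21° +76° = 97°
rotate_crank_by(+62°): θ ← 97° +62° = 159°
rotate_crank_by(+24°): θ ← 159° +24° = 183°
rotate_crank_by(+6°): θ ← 183° +6° = 189°
rotate_crank_by(+33°): θ ← 189° +33° = 222°
crank pin P = (r cos θ, r sin θ) = (-19.321765, -17.397396)
h = r sin θ − e = -17.397396 − 16 = -33.397396
x = r cos θ + √(L² − h²) = -19.321765 + √(27556.0 − 1115.3860) = -19.321765 + 162.605701 = 143.283935

143.2839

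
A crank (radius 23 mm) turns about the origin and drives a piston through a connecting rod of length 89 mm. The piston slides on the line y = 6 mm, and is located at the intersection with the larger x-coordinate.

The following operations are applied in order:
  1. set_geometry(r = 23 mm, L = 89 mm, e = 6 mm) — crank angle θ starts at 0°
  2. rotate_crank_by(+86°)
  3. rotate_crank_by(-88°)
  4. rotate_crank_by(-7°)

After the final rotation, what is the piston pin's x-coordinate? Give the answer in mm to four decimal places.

set_geometry: r = 23 mm, L = 89 mm, e = 6 mm; θ ← 0°
rotate_crank_by(+86°): θ ← 0° +86° = 86°
rotate_crank_by(-88°): θ ← 86° -88° = -2°
rotate_crank_by(-7°): θ ← -2° -7° = -9°
crank pin P = (r cos θ, r sin θ) = (22.716832, -3.597993)
h = r sin θ − e = -3.597993 − 6 = -9.597993
x = r cos θ + √(L² − h²) = 22.716832 + √(7921.0 − 92.1215) = 22.716832 + 88.480950 = 111.197782

111.1978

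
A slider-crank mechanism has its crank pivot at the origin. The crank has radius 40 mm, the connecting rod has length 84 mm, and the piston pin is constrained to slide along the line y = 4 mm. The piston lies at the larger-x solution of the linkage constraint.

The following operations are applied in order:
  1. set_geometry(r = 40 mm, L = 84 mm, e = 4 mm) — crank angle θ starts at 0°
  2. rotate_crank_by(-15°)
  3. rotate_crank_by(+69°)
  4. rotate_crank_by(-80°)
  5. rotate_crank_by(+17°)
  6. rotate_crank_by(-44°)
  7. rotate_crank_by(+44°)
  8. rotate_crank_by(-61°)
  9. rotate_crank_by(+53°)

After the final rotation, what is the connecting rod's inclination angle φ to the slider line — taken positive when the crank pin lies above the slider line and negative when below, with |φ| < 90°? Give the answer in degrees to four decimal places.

set_geometry: r = 40 mm, L = 84 mm, e = 4 mm; θ ← 0°
rotate_crank_by(-15°): θ ← 0° -15° = -15°
rotate_crank_by(+69°): θ ← -15° +69° = 54°
rotate_crank_by(-80°): θ ← 54° -80° = -26°
rotate_crank_by(+17°): θ ← -26° +17° = -9°
rotate_crank_by(-44°): θ ← -9° -44° = -53°
rotate_crank_by(+44°): θ ← -53° +44° = -9°
rotate_crank_by(-61°): θ ← -9° -61° = -70°
rotate_crank_by(+53°): θ ← -70° +53° = -17°
crank pin P = (r cos θ, r sin θ) = (38.252190, -11.694868)
h = r sin θ − e = -11.694868 − 4 = -15.694868
sin φ = h / L = -15.694868 / 84 = -0.18684367
φ = arcsin(-0.18684367) = -10.768641°

-10.7686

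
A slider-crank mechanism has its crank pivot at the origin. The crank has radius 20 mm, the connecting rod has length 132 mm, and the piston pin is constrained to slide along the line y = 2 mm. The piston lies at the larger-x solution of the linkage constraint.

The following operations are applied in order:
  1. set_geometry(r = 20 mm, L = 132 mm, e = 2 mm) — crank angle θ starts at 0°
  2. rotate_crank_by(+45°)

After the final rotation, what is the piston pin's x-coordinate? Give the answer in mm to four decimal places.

145.5825

set_geometry: r = 20 mm, L = 132 mm, e = 2 mm; θ ← 0°
rotate_crank_by(+45°): θ ← 0° +45° = 45°
crank pin P = (r cos θ, r sin θ) = (14.142136, 14.142136)
h = r sin θ − e = 14.142136 − 2 = 12.142136
x = r cos θ + √(L² − h²) = 14.142136 + √(17424.0 − 147.4315) = 14.142136 + 131.440361 = 145.582497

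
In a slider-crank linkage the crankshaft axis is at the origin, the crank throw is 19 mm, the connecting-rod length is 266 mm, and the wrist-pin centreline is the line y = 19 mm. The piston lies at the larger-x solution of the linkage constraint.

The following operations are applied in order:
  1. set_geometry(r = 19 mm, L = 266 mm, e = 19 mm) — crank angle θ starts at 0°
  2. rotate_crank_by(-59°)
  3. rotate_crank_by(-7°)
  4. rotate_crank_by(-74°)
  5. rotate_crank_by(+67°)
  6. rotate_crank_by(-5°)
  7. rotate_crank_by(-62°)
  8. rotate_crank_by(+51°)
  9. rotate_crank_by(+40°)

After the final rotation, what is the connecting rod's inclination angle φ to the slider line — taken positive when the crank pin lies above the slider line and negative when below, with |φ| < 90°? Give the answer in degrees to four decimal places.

set_geometry: r = 19 mm, L = 266 mm, e = 19 mm; θ ← 0°
rotate_crank_by(-59°): θ ← 0° -59° = -59°
rotate_crank_by(-7°): θ ← -59° -7° = -66°
rotate_crank_by(-74°): θ ← -66° -74° = -140°
rotate_crank_by(+67°): θ ← -140° +67° = -73°
rotate_crank_by(-5°): θ ← -73° -5° = -78°
rotate_crank_by(-62°): θ ← -78° -62° = -140°
rotate_crank_by(+51°): θ ← -140° +51° = -89°
rotate_crank_by(+40°): θ ← -89° +40° = -49°
crank pin P = (r cos θ, r sin θ) = (12.465122, -14.339482)
h = r sin θ − e = -14.339482 − 19 = -33.339482
sin φ = h / L = -33.339482 / 266 = -0.12533640
φ = arcsin(-0.12533640) = -7.200183°

-7.2002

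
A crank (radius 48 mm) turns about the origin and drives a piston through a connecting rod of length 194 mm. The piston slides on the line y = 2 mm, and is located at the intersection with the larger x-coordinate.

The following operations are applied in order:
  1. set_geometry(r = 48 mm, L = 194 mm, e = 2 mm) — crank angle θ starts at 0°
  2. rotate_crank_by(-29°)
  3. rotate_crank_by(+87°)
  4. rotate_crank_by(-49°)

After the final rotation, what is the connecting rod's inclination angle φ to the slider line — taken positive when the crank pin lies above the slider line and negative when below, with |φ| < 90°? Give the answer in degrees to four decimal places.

set_geometry: r = 48 mm, L = 194 mm, e = 2 mm; θ ← 0°
rotate_crank_by(-29°): θ ← 0° -29° = -29°
rotate_crank_by(+87°): θ ← -29° +87° = 58°
rotate_crank_by(-49°): θ ← 58° -49° = 9°
crank pin P = (r cos θ, r sin θ) = (47.409040, 7.508854)
h = r sin θ − e = 7.508854 − 2 = 5.508854
sin φ = h / L = 5.508854 / 194 = 0.02839616
φ = arcsin(0.02839616) = 1.627199°

1.6272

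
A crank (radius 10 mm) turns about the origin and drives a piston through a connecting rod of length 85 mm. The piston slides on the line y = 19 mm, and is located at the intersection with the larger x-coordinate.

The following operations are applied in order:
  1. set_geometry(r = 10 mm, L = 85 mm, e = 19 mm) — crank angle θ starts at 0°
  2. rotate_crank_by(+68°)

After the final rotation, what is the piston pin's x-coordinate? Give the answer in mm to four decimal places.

88.1875

set_geometry: r = 10 mm, L = 85 mm, e = 19 mm; θ ← 0°
rotate_crank_by(+68°): θ ← 0° +68° = 68°
crank pin P = (r cos θ, r sin θ) = (3.746066, 9.271839)
h = r sin θ − e = 9.271839 − 19 = -9.728161
x = r cos θ + √(L² − h²) = 3.746066 + √(7225.0 − 94.6371) = 3.746066 + 84.441476 = 88.187542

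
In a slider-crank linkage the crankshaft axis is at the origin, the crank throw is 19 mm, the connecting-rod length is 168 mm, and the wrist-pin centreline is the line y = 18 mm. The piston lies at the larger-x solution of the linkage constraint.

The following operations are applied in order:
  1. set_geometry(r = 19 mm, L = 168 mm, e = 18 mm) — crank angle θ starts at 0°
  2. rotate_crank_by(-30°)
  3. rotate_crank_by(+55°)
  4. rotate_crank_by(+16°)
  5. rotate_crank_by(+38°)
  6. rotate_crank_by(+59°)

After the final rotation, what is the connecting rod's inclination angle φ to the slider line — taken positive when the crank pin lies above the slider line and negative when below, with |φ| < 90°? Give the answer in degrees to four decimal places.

-1.8032

set_geometry: r = 19 mm, L = 168 mm, e = 18 mm; θ ← 0°
rotate_crank_by(-30°): θ ← 0° -30° = -30°
rotate_crank_by(+55°): θ ← -30° +55° = 25°
rotate_crank_by(+16°): θ ← 25° +16° = 41°
rotate_crank_by(+38°): θ ← 41° +38° = 79°
rotate_crank_by(+59°): θ ← 79° +59° = 138°
crank pin P = (r cos θ, r sin θ) = (-14.119752, 12.713482)
h = r sin θ − e = 12.713482 − 18 = -5.286518
sin φ = h / L = -5.286518 / 168 = -0.03146737
φ = arcsin(-0.03146737) = -1.803245°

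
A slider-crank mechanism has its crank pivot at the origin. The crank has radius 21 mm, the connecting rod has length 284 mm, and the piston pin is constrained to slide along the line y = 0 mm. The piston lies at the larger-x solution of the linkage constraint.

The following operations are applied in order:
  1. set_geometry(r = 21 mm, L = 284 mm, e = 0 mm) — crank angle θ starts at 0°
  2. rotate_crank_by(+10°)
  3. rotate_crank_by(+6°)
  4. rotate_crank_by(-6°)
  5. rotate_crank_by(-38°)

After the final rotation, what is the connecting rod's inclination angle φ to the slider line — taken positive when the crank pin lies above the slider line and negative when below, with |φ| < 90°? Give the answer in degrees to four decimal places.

-1.9894

set_geometry: r = 21 mm, L = 284 mm, e = 0 mm; θ ← 0°
rotate_crank_by(+10°): θ ← 0° +10° = 10°
rotate_crank_by(+6°): θ ← 10° +6° = 16°
rotate_crank_by(-6°): θ ← 16° -6° = 10°
rotate_crank_by(-38°): θ ← 10° -38° = -28°
crank pin P = (r cos θ, r sin θ) = (18.541899, -9.858903)
h = r sin θ − e = -9.858903 − 0 = -9.858903
sin φ = h / L = -9.858903 / 284 = -0.03471445
φ = arcsin(-0.03471445) = -1.989391°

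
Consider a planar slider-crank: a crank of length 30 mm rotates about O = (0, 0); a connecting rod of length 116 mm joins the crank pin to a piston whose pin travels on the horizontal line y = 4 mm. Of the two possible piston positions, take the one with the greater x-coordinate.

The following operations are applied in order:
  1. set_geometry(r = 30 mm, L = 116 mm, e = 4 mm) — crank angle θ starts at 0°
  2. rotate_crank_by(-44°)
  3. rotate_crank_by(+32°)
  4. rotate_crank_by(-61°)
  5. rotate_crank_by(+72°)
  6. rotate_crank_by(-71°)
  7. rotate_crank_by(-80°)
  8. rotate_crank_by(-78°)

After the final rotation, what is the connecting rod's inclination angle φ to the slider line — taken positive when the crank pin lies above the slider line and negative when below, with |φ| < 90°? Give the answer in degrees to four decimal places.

9.4178

set_geometry: r = 30 mm, L = 116 mm, e = 4 mm; θ ← 0°
rotate_crank_by(-44°): θ ← 0° -44° = -44°
rotate_crank_by(+32°): θ ← -44° +32° = -12°
rotate_crank_by(-61°): θ ← -12° -61° = -73°
rotate_crank_by(+72°): θ ← -73° +72° = -1°
rotate_crank_by(-71°): θ ← -1° -71° = -72°
rotate_crank_by(-80°): θ ← -72° -80° = -152°
rotate_crank_by(-78°): θ ← -152° -78° = -230°
crank pin P = (r cos θ, r sin θ) = (-19.283628, 22.981333)
h = r sin θ − e = 22.981333 − 4 = 18.981333
sin φ = h / L = 18.981333 / 116 = 0.16363218
φ = arcsin(0.16363218) = 9.417784°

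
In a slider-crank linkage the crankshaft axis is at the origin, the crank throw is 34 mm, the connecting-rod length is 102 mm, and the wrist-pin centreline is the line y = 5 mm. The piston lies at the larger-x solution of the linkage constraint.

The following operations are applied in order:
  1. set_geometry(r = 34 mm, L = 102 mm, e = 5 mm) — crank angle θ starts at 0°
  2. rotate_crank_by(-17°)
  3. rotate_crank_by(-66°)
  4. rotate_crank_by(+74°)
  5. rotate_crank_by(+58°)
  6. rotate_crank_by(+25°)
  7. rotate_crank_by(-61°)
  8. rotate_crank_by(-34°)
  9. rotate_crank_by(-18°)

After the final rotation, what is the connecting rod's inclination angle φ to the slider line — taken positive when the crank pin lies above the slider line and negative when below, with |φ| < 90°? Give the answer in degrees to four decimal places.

-14.9985

set_geometry: r = 34 mm, L = 102 mm, e = 5 mm; θ ← 0°
rotate_crank_by(-17°): θ ← 0° -17° = -17°
rotate_crank_by(-66°): θ ← -17° -66° = -83°
rotate_crank_by(+74°): θ ← -83° +74° = -9°
rotate_crank_by(+58°): θ ← -9° +58° = 49°
rotate_crank_by(+25°): θ ← 49° +25° = 74°
rotate_crank_by(-61°): θ ← 74° -61° = 13°
rotate_crank_by(-34°): θ ← 13° -34° = -21°
rotate_crank_by(-18°): θ ← -21° -18° = -39°
crank pin P = (r cos θ, r sin θ) = (26.422963, -21.396893)
h = r sin θ − e = -21.396893 − 5 = -26.396893
sin φ = h / L = -26.396893 / 102 = -0.25879307
φ = arcsin(-0.25879307) = -14.998459°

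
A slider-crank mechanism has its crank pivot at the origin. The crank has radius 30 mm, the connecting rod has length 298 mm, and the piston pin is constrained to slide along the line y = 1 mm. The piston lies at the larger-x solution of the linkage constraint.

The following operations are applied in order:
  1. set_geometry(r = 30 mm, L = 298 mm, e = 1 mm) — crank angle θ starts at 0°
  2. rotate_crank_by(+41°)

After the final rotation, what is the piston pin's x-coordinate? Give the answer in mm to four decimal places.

320.0551

set_geometry: r = 30 mm, L = 298 mm, e = 1 mm; θ ← 0°
rotate_crank_by(+41°): θ ← 0° +41° = 41°
crank pin P = (r cos θ, r sin θ) = (22.641287, 19.681771)
h = r sin θ − e = 19.681771 − 1 = 18.681771
x = r cos θ + √(L² − h²) = 22.641287 + √(88804.0 − 349.0086) = 22.641287 + 297.413839 = 320.055126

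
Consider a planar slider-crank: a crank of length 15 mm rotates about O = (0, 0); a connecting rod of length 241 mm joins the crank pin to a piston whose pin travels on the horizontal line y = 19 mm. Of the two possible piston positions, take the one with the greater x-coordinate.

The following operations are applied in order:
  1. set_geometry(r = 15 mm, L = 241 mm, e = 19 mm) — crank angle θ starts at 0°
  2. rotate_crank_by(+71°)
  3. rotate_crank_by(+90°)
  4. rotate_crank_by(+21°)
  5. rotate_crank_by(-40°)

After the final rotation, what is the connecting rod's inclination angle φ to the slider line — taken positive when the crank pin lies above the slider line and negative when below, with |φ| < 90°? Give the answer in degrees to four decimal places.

-2.3222

set_geometry: r = 15 mm, L = 241 mm, e = 19 mm; θ ← 0°
rotate_crank_by(+71°): θ ← 0° +71° = 71°
rotate_crank_by(+90°): θ ← 71° +90° = 161°
rotate_crank_by(+21°): θ ← 161° +21° = 182°
rotate_crank_by(-40°): θ ← 182° -40° = 142°
crank pin P = (r cos θ, r sin θ) = (-11.820161, 9.234922)
h = r sin θ − e = 9.234922 − 19 = -9.765078
sin φ = h / L = -9.765078 / 241 = -0.04051900
φ = arcsin(-0.04051900) = -2.322203°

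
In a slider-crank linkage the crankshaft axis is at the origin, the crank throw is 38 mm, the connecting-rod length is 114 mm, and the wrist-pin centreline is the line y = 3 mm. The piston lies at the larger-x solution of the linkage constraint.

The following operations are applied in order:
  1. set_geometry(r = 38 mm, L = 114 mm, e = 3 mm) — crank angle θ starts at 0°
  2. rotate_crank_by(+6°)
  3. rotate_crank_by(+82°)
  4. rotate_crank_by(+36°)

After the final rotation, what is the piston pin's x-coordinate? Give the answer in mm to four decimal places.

89.1298

set_geometry: r = 38 mm, L = 114 mm, e = 3 mm; θ ← 0°
rotate_crank_by(+6°): θ ← 0° +6° = 6°
rotate_crank_by(+82°): θ ← 6° +82° = 88°
rotate_crank_by(+36°): θ ← 88° +36° = 124°
crank pin P = (r cos θ, r sin θ) = (-21.249330, 31.503428)
h = r sin θ − e = 31.503428 − 3 = 28.503428
x = r cos θ + √(L² − h²) = -21.249330 + √(12996.0 − 812.4454) = -21.249330 + 110.379140 = 89.129810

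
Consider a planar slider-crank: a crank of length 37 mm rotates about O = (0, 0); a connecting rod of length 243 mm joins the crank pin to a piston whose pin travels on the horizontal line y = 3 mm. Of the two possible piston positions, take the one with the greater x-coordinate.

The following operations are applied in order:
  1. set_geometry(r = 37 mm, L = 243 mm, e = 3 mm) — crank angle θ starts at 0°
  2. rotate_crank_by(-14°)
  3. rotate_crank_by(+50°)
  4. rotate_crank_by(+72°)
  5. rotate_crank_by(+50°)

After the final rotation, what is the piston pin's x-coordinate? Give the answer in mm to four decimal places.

set_geometry: r = 37 mm, L = 243 mm, e = 3 mm; θ ← 0°
rotate_crank_by(-14°): θ ← 0° -14° = -14°
rotate_crank_by(+50°): θ ← -14° +50° = 36°
rotate_crank_by(+72°): θ ← 36° +72° = 108°
rotate_crank_by(+50°): θ ← 108° +50° = 158°
crank pin P = (r cos θ, r sin θ) = (-34.305803, 13.860444)
h = r sin θ − e = 13.860444 − 3 = 10.860444
x = r cos θ + √(L² − h²) = -34.305803 + √(59049.0 − 117.9492) = -34.305803 + 242.757185 = 208.451382

208.4514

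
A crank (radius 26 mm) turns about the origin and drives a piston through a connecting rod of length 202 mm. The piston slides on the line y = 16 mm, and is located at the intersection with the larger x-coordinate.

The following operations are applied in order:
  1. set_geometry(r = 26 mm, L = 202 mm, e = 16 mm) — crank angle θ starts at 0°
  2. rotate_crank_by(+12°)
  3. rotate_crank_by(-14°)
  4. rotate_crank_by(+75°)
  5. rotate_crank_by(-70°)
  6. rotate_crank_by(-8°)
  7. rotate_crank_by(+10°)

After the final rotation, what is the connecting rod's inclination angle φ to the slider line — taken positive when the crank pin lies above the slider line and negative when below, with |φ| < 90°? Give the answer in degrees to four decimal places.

-3.8985

set_geometry: r = 26 mm, L = 202 mm, e = 16 mm; θ ← 0°
rotate_crank_by(+12°): θ ← 0° +12° = 12°
rotate_crank_by(-14°): θ ← 12° -14° = -2°
rotate_crank_by(+75°): θ ← -2° +75° = 73°
rotate_crank_by(-70°): θ ← 73° -70° = 3°
rotate_crank_by(-8°): θ ← 3° -8° = -5°
rotate_crank_by(+10°): θ ← -5° +10° = 5°
crank pin P = (r cos θ, r sin θ) = (25.901062, 2.266049)
h = r sin θ − e = 2.266049 − 16 = -13.733951
sin φ = h / L = -13.733951 / 202 = -0.06798985
φ = arcsin(-0.06798985) = -3.898539°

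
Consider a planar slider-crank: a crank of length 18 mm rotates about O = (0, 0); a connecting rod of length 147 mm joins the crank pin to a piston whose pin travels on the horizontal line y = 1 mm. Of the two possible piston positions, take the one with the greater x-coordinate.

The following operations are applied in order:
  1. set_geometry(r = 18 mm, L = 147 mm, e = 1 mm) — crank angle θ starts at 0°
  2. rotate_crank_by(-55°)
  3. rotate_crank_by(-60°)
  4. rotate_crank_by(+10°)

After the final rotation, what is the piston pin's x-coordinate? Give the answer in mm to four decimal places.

set_geometry: r = 18 mm, L = 147 mm, e = 1 mm; θ ← 0°
rotate_crank_by(-55°): θ ← 0° -55° = -55°
rotate_crank_by(-60°): θ ← -55° -60° = -115°
rotate_crank_by(+10°): θ ← -115° +10° = -105°
crank pin P = (r cos θ, r sin θ) = (-4.658743, -17.386665)
h = r sin θ − e = -17.386665 − 1 = -18.386665
x = r cos θ + √(L² − h²) = -4.658743 + √(21609.0 − 338.0694) = -4.658743 + 145.845571 = 141.186828

141.1868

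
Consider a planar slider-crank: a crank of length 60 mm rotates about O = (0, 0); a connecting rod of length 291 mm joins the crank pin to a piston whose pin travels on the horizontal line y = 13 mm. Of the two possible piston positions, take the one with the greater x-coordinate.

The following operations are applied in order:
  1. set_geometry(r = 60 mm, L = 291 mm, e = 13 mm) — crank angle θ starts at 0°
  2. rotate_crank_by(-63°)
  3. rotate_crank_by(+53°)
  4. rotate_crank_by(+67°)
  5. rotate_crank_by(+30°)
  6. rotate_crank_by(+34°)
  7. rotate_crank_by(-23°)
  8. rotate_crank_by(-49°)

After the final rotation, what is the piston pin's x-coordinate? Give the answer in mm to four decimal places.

set_geometry: r = 60 mm, L = 291 mm, e = 13 mm; θ ← 0°
rotate_crank_by(-63°): θ ← 0° -63° = -63°
rotate_crank_by(+53°): θ ← -63° +53° = -10°
rotate_crank_by(+67°): θ ← -10° +67° = 57°
rotate_crank_by(+30°): θ ← 57° +30° = 87°
rotate_crank_by(+34°): θ ← 87° +34° = 121°
rotate_crank_by(-23°): θ ← 121° -23° = 98°
rotate_crank_by(-49°): θ ← 98° -49° = 49°
crank pin P = (r cos θ, r sin θ) = (39.363542, 45.282575)
h = r sin θ − e = 45.282575 − 13 = 32.282575
x = r cos θ + √(L² − h²) = 39.363542 + √(84681.0 − 1042.1646) = 39.363542 + 289.203796 = 328.567337

328.5673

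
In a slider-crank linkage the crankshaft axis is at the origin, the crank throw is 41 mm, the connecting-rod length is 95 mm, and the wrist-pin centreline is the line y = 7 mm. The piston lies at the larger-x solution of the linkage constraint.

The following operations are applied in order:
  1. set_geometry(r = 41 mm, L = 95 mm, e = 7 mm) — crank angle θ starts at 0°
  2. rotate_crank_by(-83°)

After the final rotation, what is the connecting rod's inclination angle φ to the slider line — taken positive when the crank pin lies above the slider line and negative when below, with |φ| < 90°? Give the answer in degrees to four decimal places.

set_geometry: r = 41 mm, L = 95 mm, e = 7 mm; θ ← 0°
rotate_crank_by(-83°): θ ← 0° -83° = -83°
crank pin P = (r cos θ, r sin θ) = (4.996643, -40.694392)
h = r sin θ − e = -40.694392 − 7 = -47.694392
sin φ = h / L = -47.694392 / 95 = -0.50204623
φ = arcsin(-0.50204623) = -30.135470°

-30.1355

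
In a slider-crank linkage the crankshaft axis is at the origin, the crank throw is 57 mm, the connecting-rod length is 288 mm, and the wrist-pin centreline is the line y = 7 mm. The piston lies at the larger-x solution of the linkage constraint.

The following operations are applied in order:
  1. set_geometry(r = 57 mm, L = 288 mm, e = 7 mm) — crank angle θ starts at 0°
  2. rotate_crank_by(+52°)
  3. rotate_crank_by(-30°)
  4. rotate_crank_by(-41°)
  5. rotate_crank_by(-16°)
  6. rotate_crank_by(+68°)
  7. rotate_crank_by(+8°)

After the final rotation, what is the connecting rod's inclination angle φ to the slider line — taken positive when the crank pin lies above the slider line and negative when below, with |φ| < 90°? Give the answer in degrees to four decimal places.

6.0582

set_geometry: r = 57 mm, L = 288 mm, e = 7 mm; θ ← 0°
rotate_crank_by(+52°): θ ← 0° +52° = 52°
rotate_crank_by(-30°): θ ← 52° -30° = 22°
rotate_crank_by(-41°): θ ← 22° -41° = -19°
rotate_crank_by(-16°): θ ← -19° -16° = -35°
rotate_crank_by(+68°): θ ← -35° +68° = 33°
rotate_crank_by(+8°): θ ← 33° +8° = 41°
crank pin P = (r cos θ, r sin θ) = (43.018446, 37.395365)
h = r sin θ − e = 37.395365 − 7 = 30.395365
sin φ = h / L = 30.395365 / 288 = 0.10553946
φ = arcsin(0.10553946) = 6.058248°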